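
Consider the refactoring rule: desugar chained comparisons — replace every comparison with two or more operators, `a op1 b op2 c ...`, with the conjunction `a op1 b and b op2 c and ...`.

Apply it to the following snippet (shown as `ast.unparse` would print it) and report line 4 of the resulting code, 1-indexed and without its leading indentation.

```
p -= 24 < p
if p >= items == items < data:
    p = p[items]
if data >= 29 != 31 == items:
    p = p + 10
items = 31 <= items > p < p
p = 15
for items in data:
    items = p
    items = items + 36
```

if data >= 29 and 29 != 31 and (31 == items):

Transformed code:
p -= 24 < p
if p >= items and items == items and (items < data):
    p = p[items]
if data >= 29 and 29 != 31 and (31 == items):
    p = p + 10
items = 31 <= items and items > p and (p < p)
p = 15
for items in data:
    items = p
    items = items + 36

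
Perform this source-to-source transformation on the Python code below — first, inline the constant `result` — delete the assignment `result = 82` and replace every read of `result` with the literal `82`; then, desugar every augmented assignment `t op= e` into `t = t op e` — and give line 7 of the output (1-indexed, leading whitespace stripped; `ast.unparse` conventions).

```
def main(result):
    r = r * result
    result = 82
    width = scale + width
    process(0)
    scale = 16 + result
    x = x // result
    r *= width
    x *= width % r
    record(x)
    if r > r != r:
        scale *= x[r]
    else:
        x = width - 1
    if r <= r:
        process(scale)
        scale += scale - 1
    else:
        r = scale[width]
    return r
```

r = r * width

Transformed code:
def main(result):
    r = r * 82
    width = scale + width
    process(0)
    scale = 16 + 82
    x = x // 82
    r = r * width
    x = x * (width % r)
    record(x)
    if r > r != r:
        scale = scale * x[r]
    else:
        x = width - 1
    if r <= r:
        process(scale)
        scale = scale + (scale - 1)
    else:
        r = scale[width]
    return r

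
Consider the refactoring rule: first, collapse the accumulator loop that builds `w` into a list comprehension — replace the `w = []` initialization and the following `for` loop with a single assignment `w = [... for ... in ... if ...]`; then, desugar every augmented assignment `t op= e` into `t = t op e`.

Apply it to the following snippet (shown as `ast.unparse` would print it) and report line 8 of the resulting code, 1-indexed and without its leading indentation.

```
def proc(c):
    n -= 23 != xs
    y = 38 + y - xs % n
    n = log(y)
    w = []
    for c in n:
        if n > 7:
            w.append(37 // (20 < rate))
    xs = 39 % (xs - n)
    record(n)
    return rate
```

Transformed code:
def proc(c):
    n = n - (23 != xs)
    y = 38 + y - xs % n
    n = log(y)
    w = [37 // (20 < rate) for c in n if n > 7]
    xs = 39 % (xs - n)
    record(n)
    return rate

return rate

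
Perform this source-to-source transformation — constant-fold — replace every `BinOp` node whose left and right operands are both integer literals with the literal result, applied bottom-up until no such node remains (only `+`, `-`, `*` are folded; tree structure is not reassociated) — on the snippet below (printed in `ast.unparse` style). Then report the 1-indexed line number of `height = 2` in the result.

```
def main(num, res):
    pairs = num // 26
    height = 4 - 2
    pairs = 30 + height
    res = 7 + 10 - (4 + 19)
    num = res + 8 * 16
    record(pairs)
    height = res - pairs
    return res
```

3

Transformed code:
def main(num, res):
    pairs = num // 26
    height = 2
    pairs = 30 + height
    res = -6
    num = res + 128
    record(pairs)
    height = res - pairs
    return res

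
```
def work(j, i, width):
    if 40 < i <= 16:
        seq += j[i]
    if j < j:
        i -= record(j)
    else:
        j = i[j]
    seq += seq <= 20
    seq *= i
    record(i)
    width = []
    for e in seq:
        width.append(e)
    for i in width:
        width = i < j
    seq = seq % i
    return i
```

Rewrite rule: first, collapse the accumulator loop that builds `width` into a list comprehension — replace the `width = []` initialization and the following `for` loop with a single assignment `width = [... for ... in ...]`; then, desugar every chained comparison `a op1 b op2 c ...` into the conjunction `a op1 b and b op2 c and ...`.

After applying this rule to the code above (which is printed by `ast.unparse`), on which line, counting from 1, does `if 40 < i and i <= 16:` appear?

2

Transformed code:
def work(j, i, width):
    if 40 < i and i <= 16:
        seq += j[i]
    if j < j:
        i -= record(j)
    else:
        j = i[j]
    seq += seq <= 20
    seq *= i
    record(i)
    width = [e for e in seq]
    for i in width:
        width = i < j
    seq = seq % i
    return i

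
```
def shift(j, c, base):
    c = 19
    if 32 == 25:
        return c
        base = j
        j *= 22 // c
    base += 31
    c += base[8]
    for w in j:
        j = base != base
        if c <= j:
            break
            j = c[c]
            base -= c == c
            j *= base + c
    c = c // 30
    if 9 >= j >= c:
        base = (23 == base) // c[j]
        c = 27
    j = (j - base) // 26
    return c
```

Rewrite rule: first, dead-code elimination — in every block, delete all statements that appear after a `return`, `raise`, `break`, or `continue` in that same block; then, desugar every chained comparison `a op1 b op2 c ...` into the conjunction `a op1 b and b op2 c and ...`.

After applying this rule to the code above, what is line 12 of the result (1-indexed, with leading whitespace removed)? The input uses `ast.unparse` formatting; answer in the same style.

Transformed code:
def shift(j, c, base):
    c = 19
    if 32 == 25:
        return c
    base += 31
    c += base[8]
    for w in j:
        j = base != base
        if c <= j:
            break
    c = c // 30
    if 9 >= j and j >= c:
        base = (23 == base) // c[j]
        c = 27
    j = (j - base) // 26
    return c

if 9 >= j and j >= c:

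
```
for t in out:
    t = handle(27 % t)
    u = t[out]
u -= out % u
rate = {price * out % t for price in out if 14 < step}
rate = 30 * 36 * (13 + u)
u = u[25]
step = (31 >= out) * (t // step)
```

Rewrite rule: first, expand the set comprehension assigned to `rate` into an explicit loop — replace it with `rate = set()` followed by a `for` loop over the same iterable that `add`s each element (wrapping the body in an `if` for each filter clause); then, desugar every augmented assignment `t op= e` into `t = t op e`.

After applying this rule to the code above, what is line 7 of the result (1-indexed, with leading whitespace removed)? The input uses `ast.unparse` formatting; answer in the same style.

Transformed code:
for t in out:
    t = handle(27 % t)
    u = t[out]
u = u - out % u
rate = set()
for price in out:
    if 14 < step:
        rate.add(price * out % t)
rate = 30 * 36 * (13 + u)
u = u[25]
step = (31 >= out) * (t // step)

if 14 < step:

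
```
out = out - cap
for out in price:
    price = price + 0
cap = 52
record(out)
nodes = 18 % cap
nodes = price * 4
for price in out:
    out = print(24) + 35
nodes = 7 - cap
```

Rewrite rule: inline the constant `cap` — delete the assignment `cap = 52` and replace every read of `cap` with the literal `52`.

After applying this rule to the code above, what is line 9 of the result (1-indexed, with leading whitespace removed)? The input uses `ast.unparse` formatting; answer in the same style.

nodes = 7 - 52

Transformed code:
out = out - 52
for out in price:
    price = price + 0
record(out)
nodes = 18 % 52
nodes = price * 4
for price in out:
    out = print(24) + 35
nodes = 7 - 52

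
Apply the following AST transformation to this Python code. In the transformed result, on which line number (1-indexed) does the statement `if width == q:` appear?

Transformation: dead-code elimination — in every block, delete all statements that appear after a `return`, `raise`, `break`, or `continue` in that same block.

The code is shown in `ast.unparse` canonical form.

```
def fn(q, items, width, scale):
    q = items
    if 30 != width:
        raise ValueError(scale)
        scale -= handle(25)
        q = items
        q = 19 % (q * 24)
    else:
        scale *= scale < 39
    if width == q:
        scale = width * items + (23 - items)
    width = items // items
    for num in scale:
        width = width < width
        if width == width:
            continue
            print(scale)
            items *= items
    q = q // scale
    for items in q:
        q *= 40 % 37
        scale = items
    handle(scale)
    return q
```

7

Transformed code:
def fn(q, items, width, scale):
    q = items
    if 30 != width:
        raise ValueError(scale)
    else:
        scale *= scale < 39
    if width == q:
        scale = width * items + (23 - items)
    width = items // items
    for num in scale:
        width = width < width
        if width == width:
            continue
    q = q // scale
    for items in q:
        q *= 40 % 37
        scale = items
    handle(scale)
    return q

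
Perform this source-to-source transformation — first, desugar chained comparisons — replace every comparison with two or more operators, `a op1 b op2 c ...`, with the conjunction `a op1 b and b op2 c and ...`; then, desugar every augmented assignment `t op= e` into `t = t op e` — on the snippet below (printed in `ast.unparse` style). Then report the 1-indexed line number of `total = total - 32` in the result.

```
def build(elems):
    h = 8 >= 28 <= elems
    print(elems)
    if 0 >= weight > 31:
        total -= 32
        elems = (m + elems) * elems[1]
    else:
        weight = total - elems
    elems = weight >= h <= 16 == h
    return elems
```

Transformed code:
def build(elems):
    h = 8 >= 28 and 28 <= elems
    print(elems)
    if 0 >= weight and weight > 31:
        total = total - 32
        elems = (m + elems) * elems[1]
    else:
        weight = total - elems
    elems = weight >= h and h <= 16 and (16 == h)
    return elems

5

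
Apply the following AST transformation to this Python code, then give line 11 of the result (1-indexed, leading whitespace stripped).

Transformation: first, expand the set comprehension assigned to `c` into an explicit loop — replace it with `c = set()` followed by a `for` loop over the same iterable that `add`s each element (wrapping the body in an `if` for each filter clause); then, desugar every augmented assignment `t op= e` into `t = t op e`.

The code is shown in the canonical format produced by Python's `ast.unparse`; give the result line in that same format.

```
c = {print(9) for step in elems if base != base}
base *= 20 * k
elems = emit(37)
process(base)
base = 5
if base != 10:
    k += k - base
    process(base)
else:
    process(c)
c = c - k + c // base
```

process(base)

Transformed code:
c = set()
for step in elems:
    if base != base:
        c.add(print(9))
base = base * (20 * k)
elems = emit(37)
process(base)
base = 5
if base != 10:
    k = k + (k - base)
    process(base)
else:
    process(c)
c = c - k + c // base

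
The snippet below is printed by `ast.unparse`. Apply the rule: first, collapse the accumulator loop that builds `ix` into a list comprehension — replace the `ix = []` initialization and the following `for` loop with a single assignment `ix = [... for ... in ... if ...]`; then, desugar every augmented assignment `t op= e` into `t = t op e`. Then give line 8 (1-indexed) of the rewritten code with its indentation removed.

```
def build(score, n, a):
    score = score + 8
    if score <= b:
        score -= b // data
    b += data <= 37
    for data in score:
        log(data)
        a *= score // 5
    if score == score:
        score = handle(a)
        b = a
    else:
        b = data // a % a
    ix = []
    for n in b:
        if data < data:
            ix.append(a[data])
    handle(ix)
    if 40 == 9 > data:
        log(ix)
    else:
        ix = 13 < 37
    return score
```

Transformed code:
def build(score, n, a):
    score = score + 8
    if score <= b:
        score = score - b // data
    b = b + (data <= 37)
    for data in score:
        log(data)
        a = a * (score // 5)
    if score == score:
        score = handle(a)
        b = a
    else:
        b = data // a % a
    ix = [a[data] for n in b if data < data]
    handle(ix)
    if 40 == 9 > data:
        log(ix)
    else:
        ix = 13 < 37
    return score

a = a * (score // 5)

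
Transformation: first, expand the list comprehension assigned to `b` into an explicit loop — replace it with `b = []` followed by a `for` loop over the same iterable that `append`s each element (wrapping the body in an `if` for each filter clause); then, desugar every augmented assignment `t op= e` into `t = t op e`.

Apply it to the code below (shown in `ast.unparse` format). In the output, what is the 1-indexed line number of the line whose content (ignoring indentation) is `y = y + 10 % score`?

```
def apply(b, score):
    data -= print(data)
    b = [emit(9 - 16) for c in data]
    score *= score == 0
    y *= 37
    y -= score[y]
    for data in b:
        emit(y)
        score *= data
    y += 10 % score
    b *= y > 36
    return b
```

12

Transformed code:
def apply(b, score):
    data = data - print(data)
    b = []
    for c in data:
        b.append(emit(9 - 16))
    score = score * (score == 0)
    y = y * 37
    y = y - score[y]
    for data in b:
        emit(y)
        score = score * data
    y = y + 10 % score
    b = b * (y > 36)
    return b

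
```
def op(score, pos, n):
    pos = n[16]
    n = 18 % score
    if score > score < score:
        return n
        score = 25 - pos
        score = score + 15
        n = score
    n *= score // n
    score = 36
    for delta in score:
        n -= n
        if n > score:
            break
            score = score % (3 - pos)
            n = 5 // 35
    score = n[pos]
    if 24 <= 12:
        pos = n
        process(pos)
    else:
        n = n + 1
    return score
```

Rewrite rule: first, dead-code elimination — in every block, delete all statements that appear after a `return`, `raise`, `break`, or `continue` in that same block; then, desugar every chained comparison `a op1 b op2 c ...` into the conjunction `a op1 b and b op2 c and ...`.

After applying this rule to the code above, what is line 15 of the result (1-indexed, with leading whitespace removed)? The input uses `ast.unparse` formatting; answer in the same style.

process(pos)

Transformed code:
def op(score, pos, n):
    pos = n[16]
    n = 18 % score
    if score > score and score < score:
        return n
    n *= score // n
    score = 36
    for delta in score:
        n -= n
        if n > score:
            break
    score = n[pos]
    if 24 <= 12:
        pos = n
        process(pos)
    else:
        n = n + 1
    return score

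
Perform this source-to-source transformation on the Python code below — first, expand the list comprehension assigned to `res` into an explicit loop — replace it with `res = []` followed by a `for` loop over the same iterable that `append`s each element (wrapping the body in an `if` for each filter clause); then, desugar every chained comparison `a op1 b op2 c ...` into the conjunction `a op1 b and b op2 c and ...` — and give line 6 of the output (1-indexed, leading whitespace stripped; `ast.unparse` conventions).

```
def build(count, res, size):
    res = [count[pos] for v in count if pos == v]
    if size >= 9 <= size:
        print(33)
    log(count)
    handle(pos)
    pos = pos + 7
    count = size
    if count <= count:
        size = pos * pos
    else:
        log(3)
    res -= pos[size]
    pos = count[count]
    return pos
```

if size >= 9 and 9 <= size:

Transformed code:
def build(count, res, size):
    res = []
    for v in count:
        if pos == v:
            res.append(count[pos])
    if size >= 9 and 9 <= size:
        print(33)
    log(count)
    handle(pos)
    pos = pos + 7
    count = size
    if count <= count:
        size = pos * pos
    else:
        log(3)
    res -= pos[size]
    pos = count[count]
    return pos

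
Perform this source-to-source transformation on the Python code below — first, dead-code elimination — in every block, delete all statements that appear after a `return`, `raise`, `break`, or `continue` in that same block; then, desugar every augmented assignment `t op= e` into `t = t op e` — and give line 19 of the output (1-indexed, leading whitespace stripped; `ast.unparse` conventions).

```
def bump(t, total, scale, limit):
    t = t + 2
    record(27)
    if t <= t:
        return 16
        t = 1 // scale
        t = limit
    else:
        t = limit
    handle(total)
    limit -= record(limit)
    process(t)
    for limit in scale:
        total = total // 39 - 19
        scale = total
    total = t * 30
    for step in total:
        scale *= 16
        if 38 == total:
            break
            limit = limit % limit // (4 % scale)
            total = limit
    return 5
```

Transformed code:
def bump(t, total, scale, limit):
    t = t + 2
    record(27)
    if t <= t:
        return 16
    else:
        t = limit
    handle(total)
    limit = limit - record(limit)
    process(t)
    for limit in scale:
        total = total // 39 - 19
        scale = total
    total = t * 30
    for step in total:
        scale = scale * 16
        if 38 == total:
            break
    return 5

return 5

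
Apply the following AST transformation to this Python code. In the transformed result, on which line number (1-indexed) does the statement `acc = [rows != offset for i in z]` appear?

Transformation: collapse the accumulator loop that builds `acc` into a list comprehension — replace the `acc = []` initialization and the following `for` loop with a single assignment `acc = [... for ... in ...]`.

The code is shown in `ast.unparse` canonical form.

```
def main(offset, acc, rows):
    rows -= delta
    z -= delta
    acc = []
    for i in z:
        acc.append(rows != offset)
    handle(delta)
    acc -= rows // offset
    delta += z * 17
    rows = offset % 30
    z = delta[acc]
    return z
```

Transformed code:
def main(offset, acc, rows):
    rows -= delta
    z -= delta
    acc = [rows != offset for i in z]
    handle(delta)
    acc -= rows // offset
    delta += z * 17
    rows = offset % 30
    z = delta[acc]
    return z

4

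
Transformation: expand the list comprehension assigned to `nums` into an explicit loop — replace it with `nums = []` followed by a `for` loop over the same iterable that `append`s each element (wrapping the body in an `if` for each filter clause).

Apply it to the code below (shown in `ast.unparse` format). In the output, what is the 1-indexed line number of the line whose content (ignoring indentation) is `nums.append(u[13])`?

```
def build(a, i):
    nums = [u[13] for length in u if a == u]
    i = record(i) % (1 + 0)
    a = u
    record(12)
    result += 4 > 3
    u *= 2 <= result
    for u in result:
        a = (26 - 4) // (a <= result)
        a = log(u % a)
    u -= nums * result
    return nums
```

Transformed code:
def build(a, i):
    nums = []
    for length in u:
        if a == u:
            nums.append(u[13])
    i = record(i) % (1 + 0)
    a = u
    record(12)
    result += 4 > 3
    u *= 2 <= result
    for u in result:
        a = (26 - 4) // (a <= result)
        a = log(u % a)
    u -= nums * result
    return nums

5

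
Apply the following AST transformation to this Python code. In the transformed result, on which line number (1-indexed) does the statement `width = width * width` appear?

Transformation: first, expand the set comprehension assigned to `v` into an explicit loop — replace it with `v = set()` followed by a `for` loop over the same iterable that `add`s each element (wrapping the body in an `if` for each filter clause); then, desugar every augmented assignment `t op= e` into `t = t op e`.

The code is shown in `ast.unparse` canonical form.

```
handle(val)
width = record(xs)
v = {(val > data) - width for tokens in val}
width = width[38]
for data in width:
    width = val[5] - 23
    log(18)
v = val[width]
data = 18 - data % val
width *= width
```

Transformed code:
handle(val)
width = record(xs)
v = set()
for tokens in val:
    v.add((val > data) - width)
width = width[38]
for data in width:
    width = val[5] - 23
    log(18)
v = val[width]
data = 18 - data % val
width = width * width

12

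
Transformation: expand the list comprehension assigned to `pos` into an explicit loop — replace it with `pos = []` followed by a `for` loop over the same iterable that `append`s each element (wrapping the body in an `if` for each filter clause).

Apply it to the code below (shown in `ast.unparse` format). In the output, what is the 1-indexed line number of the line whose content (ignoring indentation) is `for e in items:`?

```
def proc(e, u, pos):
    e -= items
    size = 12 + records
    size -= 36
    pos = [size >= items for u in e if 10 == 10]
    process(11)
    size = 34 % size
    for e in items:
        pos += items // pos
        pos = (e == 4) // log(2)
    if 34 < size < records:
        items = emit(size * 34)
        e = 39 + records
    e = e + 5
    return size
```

11

Transformed code:
def proc(e, u, pos):
    e -= items
    size = 12 + records
    size -= 36
    pos = []
    for u in e:
        if 10 == 10:
            pos.append(size >= items)
    process(11)
    size = 34 % size
    for e in items:
        pos += items // pos
        pos = (e == 4) // log(2)
    if 34 < size < records:
        items = emit(size * 34)
        e = 39 + records
    e = e + 5
    return size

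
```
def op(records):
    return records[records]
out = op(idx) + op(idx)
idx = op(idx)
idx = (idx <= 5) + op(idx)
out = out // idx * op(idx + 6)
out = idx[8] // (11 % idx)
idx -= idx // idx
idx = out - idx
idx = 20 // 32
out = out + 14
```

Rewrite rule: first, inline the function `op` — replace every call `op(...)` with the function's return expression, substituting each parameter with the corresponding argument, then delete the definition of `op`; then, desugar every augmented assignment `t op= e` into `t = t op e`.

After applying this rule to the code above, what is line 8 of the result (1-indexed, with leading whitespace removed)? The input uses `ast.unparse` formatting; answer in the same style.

Transformed code:
out = idx[idx] + idx[idx]
idx = idx[idx]
idx = (idx <= 5) + idx[idx]
out = out // idx * (idx + 6)[idx + 6]
out = idx[8] // (11 % idx)
idx = idx - idx // idx
idx = out - idx
idx = 20 // 32
out = out + 14

idx = 20 // 32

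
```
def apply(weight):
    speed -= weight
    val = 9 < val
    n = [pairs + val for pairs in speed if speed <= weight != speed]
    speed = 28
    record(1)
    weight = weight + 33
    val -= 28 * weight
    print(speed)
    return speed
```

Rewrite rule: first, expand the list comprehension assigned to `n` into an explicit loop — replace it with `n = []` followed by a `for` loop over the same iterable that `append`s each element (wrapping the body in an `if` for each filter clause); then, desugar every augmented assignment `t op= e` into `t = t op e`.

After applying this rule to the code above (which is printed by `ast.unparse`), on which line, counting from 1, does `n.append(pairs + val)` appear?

7

Transformed code:
def apply(weight):
    speed = speed - weight
    val = 9 < val
    n = []
    for pairs in speed:
        if speed <= weight != speed:
            n.append(pairs + val)
    speed = 28
    record(1)
    weight = weight + 33
    val = val - 28 * weight
    print(speed)
    return speed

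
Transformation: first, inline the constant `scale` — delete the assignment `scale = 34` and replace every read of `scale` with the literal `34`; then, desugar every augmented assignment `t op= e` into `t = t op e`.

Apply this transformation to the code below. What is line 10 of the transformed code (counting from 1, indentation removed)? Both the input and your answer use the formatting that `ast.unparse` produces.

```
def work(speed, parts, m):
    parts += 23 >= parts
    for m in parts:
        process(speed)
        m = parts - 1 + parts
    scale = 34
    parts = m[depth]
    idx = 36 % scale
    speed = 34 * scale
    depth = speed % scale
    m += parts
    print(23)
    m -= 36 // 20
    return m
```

Transformed code:
def work(speed, parts, m):
    parts = parts + (23 >= parts)
    for m in parts:
        process(speed)
        m = parts - 1 + parts
    parts = m[depth]
    idx = 36 % 34
    speed = 34 * 34
    depth = speed % 34
    m = m + parts
    print(23)
    m = m - 36 // 20
    return m

m = m + parts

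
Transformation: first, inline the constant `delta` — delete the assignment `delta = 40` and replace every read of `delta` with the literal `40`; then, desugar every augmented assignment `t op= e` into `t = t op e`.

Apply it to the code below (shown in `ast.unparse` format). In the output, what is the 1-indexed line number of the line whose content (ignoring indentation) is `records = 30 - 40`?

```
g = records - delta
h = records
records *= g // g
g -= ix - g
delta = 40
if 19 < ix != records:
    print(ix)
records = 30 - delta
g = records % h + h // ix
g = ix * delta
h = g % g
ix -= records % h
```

7

Transformed code:
g = records - 40
h = records
records = records * (g // g)
g = g - (ix - g)
if 19 < ix != records:
    print(ix)
records = 30 - 40
g = records % h + h // ix
g = ix * 40
h = g % g
ix = ix - records % h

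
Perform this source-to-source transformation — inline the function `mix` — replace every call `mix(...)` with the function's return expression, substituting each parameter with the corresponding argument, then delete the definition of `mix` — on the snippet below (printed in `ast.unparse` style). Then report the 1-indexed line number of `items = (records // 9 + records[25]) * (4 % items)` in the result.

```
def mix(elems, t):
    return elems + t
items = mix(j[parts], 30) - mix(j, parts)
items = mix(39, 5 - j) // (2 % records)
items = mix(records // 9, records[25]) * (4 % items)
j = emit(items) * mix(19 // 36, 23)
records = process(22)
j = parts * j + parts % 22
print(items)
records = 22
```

Transformed code:
items = j[parts] + 30 - (j + parts)
items = (39 + (5 - j)) // (2 % records)
items = (records // 9 + records[25]) * (4 % items)
j = emit(items) * (19 // 36 + 23)
records = process(22)
j = parts * j + parts % 22
print(items)
records = 22

3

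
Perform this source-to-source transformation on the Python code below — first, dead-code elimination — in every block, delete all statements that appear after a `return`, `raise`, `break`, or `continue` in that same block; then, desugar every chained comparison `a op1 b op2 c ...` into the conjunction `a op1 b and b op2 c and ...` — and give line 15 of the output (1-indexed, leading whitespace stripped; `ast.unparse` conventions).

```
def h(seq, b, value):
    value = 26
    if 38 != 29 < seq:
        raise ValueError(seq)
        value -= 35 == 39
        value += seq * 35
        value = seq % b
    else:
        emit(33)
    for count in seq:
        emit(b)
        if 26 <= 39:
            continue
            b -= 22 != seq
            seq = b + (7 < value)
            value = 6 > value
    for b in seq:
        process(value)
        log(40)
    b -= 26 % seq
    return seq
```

Transformed code:
def h(seq, b, value):
    value = 26
    if 38 != 29 and 29 < seq:
        raise ValueError(seq)
    else:
        emit(33)
    for count in seq:
        emit(b)
        if 26 <= 39:
            continue
    for b in seq:
        process(value)
        log(40)
    b -= 26 % seq
    return seq

return seq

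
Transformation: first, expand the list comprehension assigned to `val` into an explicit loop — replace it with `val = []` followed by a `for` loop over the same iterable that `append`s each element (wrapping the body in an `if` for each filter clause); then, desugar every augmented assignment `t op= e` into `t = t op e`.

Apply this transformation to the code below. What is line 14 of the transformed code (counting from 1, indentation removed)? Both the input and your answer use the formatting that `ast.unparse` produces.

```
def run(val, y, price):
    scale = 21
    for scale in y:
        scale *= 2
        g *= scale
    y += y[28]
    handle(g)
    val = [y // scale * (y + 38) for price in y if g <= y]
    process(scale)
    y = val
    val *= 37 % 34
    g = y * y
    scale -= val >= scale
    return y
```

Transformed code:
def run(val, y, price):
    scale = 21
    for scale in y:
        scale = scale * 2
        g = g * scale
    y = y + y[28]
    handle(g)
    val = []
    for price in y:
        if g <= y:
            val.append(y // scale * (y + 38))
    process(scale)
    y = val
    val = val * (37 % 34)
    g = y * y
    scale = scale - (val >= scale)
    return y

val = val * (37 % 34)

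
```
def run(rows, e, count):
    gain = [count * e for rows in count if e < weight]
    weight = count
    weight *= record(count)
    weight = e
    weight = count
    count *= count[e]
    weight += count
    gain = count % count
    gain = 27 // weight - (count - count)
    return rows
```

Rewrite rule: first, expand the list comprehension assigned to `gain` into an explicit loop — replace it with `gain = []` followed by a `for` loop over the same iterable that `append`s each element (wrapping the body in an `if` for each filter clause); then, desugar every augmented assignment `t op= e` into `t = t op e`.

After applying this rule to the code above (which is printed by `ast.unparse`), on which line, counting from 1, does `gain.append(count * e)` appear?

5

Transformed code:
def run(rows, e, count):
    gain = []
    for rows in count:
        if e < weight:
            gain.append(count * e)
    weight = count
    weight = weight * record(count)
    weight = e
    weight = count
    count = count * count[e]
    weight = weight + count
    gain = count % count
    gain = 27 // weight - (count - count)
    return rows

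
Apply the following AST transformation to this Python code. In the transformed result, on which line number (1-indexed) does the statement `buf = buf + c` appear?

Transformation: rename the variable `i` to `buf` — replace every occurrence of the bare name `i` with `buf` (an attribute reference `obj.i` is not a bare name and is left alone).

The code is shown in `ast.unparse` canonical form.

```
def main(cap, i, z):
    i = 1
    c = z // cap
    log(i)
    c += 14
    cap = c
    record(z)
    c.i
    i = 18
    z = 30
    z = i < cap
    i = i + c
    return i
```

12

Transformed code:
def main(cap, buf, z):
    buf = 1
    c = z // cap
    log(buf)
    c += 14
    cap = c
    record(z)
    c.i
    buf = 18
    z = 30
    z = buf < cap
    buf = buf + c
    return buf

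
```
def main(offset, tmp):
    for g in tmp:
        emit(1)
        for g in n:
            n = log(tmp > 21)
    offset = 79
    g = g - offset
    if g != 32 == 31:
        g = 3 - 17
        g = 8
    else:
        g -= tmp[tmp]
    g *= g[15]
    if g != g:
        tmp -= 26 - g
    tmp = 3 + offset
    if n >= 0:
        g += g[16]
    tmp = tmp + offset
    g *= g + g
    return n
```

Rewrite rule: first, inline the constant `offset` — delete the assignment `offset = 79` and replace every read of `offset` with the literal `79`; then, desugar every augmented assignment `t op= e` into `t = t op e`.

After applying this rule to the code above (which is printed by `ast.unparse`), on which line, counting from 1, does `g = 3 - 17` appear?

8

Transformed code:
def main(offset, tmp):
    for g in tmp:
        emit(1)
        for g in n:
            n = log(tmp > 21)
    g = g - 79
    if g != 32 == 31:
        g = 3 - 17
        g = 8
    else:
        g = g - tmp[tmp]
    g = g * g[15]
    if g != g:
        tmp = tmp - (26 - g)
    tmp = 3 + 79
    if n >= 0:
        g = g + g[16]
    tmp = tmp + 79
    g = g * (g + g)
    return n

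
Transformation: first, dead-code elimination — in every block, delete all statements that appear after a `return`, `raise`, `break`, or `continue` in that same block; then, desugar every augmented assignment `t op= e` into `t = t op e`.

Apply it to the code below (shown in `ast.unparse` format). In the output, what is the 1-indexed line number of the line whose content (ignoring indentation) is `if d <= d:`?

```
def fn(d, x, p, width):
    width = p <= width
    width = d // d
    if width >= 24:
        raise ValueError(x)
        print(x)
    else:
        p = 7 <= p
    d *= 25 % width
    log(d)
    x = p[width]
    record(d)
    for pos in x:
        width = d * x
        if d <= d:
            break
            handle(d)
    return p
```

Transformed code:
def fn(d, x, p, width):
    width = p <= width
    width = d // d
    if width >= 24:
        raise ValueError(x)
    else:
        p = 7 <= p
    d = d * (25 % width)
    log(d)
    x = p[width]
    record(d)
    for pos in x:
        width = d * x
        if d <= d:
            break
    return p

14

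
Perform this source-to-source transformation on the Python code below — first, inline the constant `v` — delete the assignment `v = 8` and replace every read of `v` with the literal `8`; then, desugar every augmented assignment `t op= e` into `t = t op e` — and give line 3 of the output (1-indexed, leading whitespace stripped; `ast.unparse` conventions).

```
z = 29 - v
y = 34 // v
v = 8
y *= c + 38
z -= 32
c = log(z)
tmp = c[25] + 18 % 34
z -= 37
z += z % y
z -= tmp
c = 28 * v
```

y = y * (c + 38)

Transformed code:
z = 29 - 8
y = 34 // 8
y = y * (c + 38)
z = z - 32
c = log(z)
tmp = c[25] + 18 % 34
z = z - 37
z = z + z % y
z = z - tmp
c = 28 * 8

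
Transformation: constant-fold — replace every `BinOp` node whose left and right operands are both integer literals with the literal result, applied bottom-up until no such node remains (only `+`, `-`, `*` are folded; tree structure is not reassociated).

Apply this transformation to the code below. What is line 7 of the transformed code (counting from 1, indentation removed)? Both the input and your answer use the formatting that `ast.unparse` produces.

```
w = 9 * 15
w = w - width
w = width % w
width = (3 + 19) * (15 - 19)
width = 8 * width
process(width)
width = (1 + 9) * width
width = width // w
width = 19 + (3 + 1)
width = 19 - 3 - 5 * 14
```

Transformed code:
w = 135
w = w - width
w = width % w
width = -88
width = 8 * width
process(width)
width = 10 * width
width = width // w
width = 23
width = -54

width = 10 * width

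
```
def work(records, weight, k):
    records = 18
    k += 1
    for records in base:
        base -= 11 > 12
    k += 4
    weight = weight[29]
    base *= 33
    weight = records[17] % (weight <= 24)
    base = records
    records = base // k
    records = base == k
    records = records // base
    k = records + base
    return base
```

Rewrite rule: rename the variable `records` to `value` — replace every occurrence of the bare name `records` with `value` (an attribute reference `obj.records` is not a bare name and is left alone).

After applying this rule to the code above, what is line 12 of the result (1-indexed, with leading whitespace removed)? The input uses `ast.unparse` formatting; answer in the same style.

Transformed code:
def work(value, weight, k):
    value = 18
    k += 1
    for value in base:
        base -= 11 > 12
    k += 4
    weight = weight[29]
    base *= 33
    weight = value[17] % (weight <= 24)
    base = value
    value = base // k
    value = base == k
    value = value // base
    k = value + base
    return base

value = base == k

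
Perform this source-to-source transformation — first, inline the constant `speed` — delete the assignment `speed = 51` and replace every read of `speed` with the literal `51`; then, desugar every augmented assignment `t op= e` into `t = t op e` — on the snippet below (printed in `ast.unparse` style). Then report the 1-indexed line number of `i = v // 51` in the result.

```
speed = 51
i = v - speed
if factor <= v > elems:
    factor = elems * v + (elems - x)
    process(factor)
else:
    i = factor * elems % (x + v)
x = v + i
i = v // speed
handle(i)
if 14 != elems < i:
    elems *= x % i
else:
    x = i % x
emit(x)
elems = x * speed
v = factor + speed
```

Transformed code:
i = v - 51
if factor <= v > elems:
    factor = elems * v + (elems - x)
    process(factor)
else:
    i = factor * elems % (x + v)
x = v + i
i = v // 51
handle(i)
if 14 != elems < i:
    elems = elems * (x % i)
else:
    x = i % x
emit(x)
elems = x * 51
v = factor + 51

8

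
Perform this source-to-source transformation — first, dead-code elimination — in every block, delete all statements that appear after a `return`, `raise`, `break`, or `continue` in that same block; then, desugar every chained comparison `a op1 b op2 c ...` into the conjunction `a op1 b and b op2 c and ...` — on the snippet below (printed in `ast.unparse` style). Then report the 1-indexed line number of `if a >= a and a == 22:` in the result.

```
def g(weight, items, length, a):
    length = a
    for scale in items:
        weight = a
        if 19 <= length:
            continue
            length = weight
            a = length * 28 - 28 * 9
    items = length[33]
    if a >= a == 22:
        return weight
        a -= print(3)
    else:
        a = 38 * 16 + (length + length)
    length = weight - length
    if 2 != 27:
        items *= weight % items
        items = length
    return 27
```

Transformed code:
def g(weight, items, length, a):
    length = a
    for scale in items:
        weight = a
        if 19 <= length:
            continue
    items = length[33]
    if a >= a and a == 22:
        return weight
    else:
        a = 38 * 16 + (length + length)
    length = weight - length
    if 2 != 27:
        items *= weight % items
        items = length
    return 27

8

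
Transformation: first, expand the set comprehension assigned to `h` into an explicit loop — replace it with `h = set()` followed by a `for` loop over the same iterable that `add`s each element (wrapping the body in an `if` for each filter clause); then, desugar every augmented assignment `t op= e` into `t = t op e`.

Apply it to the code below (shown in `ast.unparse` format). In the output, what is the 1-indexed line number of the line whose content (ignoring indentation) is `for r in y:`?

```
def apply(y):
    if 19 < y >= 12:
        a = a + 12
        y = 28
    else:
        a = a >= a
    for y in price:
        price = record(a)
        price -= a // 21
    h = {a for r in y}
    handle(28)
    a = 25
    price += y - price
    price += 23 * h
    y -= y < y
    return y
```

11

Transformed code:
def apply(y):
    if 19 < y >= 12:
        a = a + 12
        y = 28
    else:
        a = a >= a
    for y in price:
        price = record(a)
        price = price - a // 21
    h = set()
    for r in y:
        h.add(a)
    handle(28)
    a = 25
    price = price + (y - price)
    price = price + 23 * h
    y = y - (y < y)
    return y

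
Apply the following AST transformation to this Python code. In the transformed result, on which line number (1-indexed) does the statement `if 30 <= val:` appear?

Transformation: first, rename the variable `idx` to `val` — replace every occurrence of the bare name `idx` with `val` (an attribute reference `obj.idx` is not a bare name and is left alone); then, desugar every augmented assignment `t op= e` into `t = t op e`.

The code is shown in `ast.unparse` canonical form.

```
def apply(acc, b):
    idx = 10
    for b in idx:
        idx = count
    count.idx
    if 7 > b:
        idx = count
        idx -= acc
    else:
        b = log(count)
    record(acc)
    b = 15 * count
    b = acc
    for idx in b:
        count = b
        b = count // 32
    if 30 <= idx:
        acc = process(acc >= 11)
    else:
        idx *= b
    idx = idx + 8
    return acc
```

17

Transformed code:
def apply(acc, b):
    val = 10
    for b in val:
        val = count
    count.idx
    if 7 > b:
        val = count
        val = val - acc
    else:
        b = log(count)
    record(acc)
    b = 15 * count
    b = acc
    for val in b:
        count = b
        b = count // 32
    if 30 <= val:
        acc = process(acc >= 11)
    else:
        val = val * b
    val = val + 8
    return acc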